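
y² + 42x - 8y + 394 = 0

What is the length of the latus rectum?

42

Only y is squared. Complete the square in y: (y - 4)² = -42(x + 9).
Vertex (-9, 4); 4p = -42 so p = -21/2. Opens left.
Latus rectum length = |4p| = 42.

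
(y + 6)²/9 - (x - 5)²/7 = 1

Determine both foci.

(5, -10) and (5, -2)

Center (5, -6). The positive term is the y-term, so the transverse axis is vertical; a² = 9, b² = 7.
c² = a² + b² = 9 + 7 = 16, so c = 4.
Foci lie on the vertical axis through the center: (h, k ± c).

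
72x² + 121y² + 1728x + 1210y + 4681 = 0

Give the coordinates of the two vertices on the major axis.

72(x² + 24x) + 121(y² + 10y) = -4681
Completing the square gives 72(x + 12)² + 121(y + 5)² = -4681 + 10368 + 3025 = 8712.
Divide through by 8712 to get (x + 12)²/121 + (y + 5)²/72 = 1.
Ellipse, center (-12, -5), major axis horizontal; a² = 121, b² = 72.
a = 11. Vertices at (h ± a, k).

(-23, -5) and (-1, -5)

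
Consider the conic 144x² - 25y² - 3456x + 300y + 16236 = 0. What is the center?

Group the x- and y-terms: 144(x² - 24x) -25(y² - 12y) = -16236
Complete the square: 144(x - 12)² -25(y - 6)² = -16236 + 20736 - 900 = 3600
Dividing both sides by 3600: (x - 12)²/25 - (y - 6)²/144 = 1
Hyperbola with center (12, 6).

(12, 6)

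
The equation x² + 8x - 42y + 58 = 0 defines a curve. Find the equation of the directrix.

y = -19/2

Only x is squared. Complete the square in x: (x + 4)² = 42(y - 1).
Vertex (-4, 1); 4p = 42 so p = 21/2. Opens up.
Directrix is the horizontal line y = k − p = 1 − (21/2) = -19/2.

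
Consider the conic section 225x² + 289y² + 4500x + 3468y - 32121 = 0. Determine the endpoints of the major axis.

Group: 225(x² + 20x) + 289(y² + 12y) = 32121
Completing the square gives 225(x + 10)² + 289(y + 6)² = 32121 + 22500 + 10404 = 65025.
Divide through by 65025 to get (x + 10)²/289 + (y + 6)²/225 = 1.
Ellipse, center (-10, -6), major axis horizontal; a² = 289, b² = 225.
a = 17. Vertices at (h ± a, k).

(-27, -6) and (7, -6)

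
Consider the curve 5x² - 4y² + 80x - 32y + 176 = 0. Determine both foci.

Rearranging, 5(x² + 16x) -4(y² + 8y) = -176.
Completing the square gives 5(x + 8)² -4(y + 4)² = -176 + 320 - 64 = 80.
Divide by 80: (x + 8)²/16 - (y + 4)²/20 = 1
Hyperbola, center (-8, -4), transverse axis horizontal; a² = 16, b² = 20.
c² = a² + b² = 16 + 20 = 36, so c = 6.
Foci lie on the horizontal axis through the center: (h ± c, k).

(-14, -4) and (-2, -4)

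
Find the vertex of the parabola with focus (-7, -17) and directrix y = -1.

The vertex is the midpoint between the focus and the directrix along the axis of symmetry.
Axis is vertical (directrix is horizontal). Vertex y-coordinate = (-17 + (-1))/2 = -9; x-coordinate = -7.

(-7, -9)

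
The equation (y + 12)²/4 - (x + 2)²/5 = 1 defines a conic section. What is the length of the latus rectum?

5

Center (-2, -12). The positive term is the y-term, so the transverse axis is vertical; a² = 4, b² = 5.
Latus rectum length = 2b²/a = 2·5/2 = 5.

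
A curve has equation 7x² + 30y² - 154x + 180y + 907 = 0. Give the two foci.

(11 - √23, -3) and (11 + √23, -3)

Group the x- and y-terms: 7(x² - 22x) + 30(y² + 6y) = -907
Completing the square gives 7(x - 11)² + 30(y + 3)² = -907 + 847 + 270 = 210.
Dividing both sides by 210: (x - 11)²/30 + (y + 3)²/7 = 1
Ellipse, center (11, -3), major axis horizontal; a² = 30, b² = 7.
c² = a² - b² = 30 - 7 = 23, so c = √23.
Foci lie on the horizontal axis through the center: (h ± c, k).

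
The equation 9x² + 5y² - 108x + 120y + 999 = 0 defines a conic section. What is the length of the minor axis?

9(x² - 12x) + 5(y² + 24y) = -999
Complete the square in x and y: 9(x - 6)² + 5(y + 12)² = -999 + 324 + 720 = 45
Dividing both sides by 45: (x - 6)²/5 + (y + 12)²/9 = 1
Ellipse, center (6, -12), major axis vertical; a² = 9, b² = 5.
b² = 5 so b = √5; the minor axis has length 2b = 2√5.

2√5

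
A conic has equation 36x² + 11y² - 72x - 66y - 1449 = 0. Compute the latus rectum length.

Group: 36(x² - 2x) + 11(y² - 6y) = 1449
Completing the square gives 36(x - 1)² + 11(y - 3)² = 1449 + 36 + 99 = 1584.
Dividing both sides by 1584: (x - 1)²/44 + (y - 3)²/144 = 1
Ellipse, center (1, 3), major axis vertical; a² = 144, b² = 44.
Latus rectum length = 2b²/a = 2·44/12 = 22/3.

22/3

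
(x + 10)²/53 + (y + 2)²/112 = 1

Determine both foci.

Center (-10, -2). The larger denominator 112 sits under the y-term, so the major axis is vertical; a² = 112, b² = 53.
c² = a² - b² = 112 - 53 = 59, so c = √59.
Foci lie on the vertical axis through the center: (h, k ± c).

(-10, -2 - √59) and (-10, -2 + √59)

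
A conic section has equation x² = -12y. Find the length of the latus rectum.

12

Vertex (0, 0); 4p = -12 so p = -3. Opens down.
Latus rectum length = |4p| = 12.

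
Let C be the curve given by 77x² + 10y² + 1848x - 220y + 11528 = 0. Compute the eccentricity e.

Collect terms: 77(x² + 24x) + 10(y² - 22y) = -11528
Complete the square in x and y: 77(x + 12)² + 10(y - 11)² = -11528 + 11088 + 1210 = 770
Divide through by 770 to get (x + 12)²/10 + (y - 11)²/77 = 1.
Ellipse, center (-12, 11), major axis vertical; a² = 77, b² = 10.
c² = a² - b² = 67, so c = √67.
e = c/a = √67/√77 = √5159/77.

e = √5159/77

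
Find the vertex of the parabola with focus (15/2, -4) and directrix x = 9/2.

The vertex is the midpoint between the focus and the directrix along the axis of symmetry.
Axis is horizontal (directrix is vertical). Vertex x-coordinate = (15/2 + 9/2)/2 = 6; y-coordinate = -4.

(6, -4)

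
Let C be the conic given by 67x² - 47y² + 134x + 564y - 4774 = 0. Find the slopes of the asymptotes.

√3149/47 and -√3149/47

67(x² + 2x) -47(y² - 12y) = 4774
Complete the square in x and y: 67(x + 1)² -47(y - 6)² = 4774 + 67 - 1692 = 3149
Divide by 3149: (x + 1)²/47 - (y - 6)²/67 = 1
Hyperbola, center (-1, 6), transverse axis horizontal; a² = 47, b² = 67.
For a horizontal hyperbola the asymptotes have slope ±b/a.
Here that is ±√67/√47 = ±√3149/47.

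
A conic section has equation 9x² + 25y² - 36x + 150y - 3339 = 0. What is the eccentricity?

e = 4/5

Group: 9(x² - 4x) + 25(y² + 6y) = 3339
Complete the square: 9(x - 2)² + 25(y + 3)² = 3339 + 36 + 225 = 3600
Divide through by 3600 to get (x - 2)²/400 + (y + 3)²/144 = 1.
Ellipse, center (2, -3), major axis horizontal; a² = 400, b² = 144.
c² = a² - b² = 256, so c = 16.
e = c/a = 16/20 = 4/5.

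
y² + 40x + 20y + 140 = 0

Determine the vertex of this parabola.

(-1, -10)

Only y is squared. Complete the square in y: (y + 10)² = -40(x + 1).
Vertex (-1, -10); 4p = -40 so p = -10. Opens left.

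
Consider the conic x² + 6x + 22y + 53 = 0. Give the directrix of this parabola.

y = 7/2

Only x is squared. Complete the square in x: (x + 3)² = -22(y + 2).
Vertex (-3, -2); 4p = -22 so p = -11/2. Opens down.
Directrix is the horizontal line y = k − p = -2 − (-11/2) = 7/2.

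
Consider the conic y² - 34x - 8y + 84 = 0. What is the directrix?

x = -13/2

Only y is squared. Complete the square in y: (y - 4)² = 34(x - 2).
Vertex (2, 4); 4p = 34 so p = 17/2. Opens right.
Directrix is the vertical line x = h − p = 2 − (17/2) = -13/2.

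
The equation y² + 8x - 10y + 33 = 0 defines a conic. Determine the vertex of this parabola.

(-1, 5)

Only y is squared. Complete the square in y: (y - 5)² = -8(x + 1).
Vertex (-1, 5); 4p = -8 so p = -2. Opens left.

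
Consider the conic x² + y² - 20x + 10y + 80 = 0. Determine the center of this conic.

Group: (x² - 20x) + (y² + 10y) = -80
Completing the square gives (x - 10)² + (y + 5)² = -80 + 100 + 25 = 45.
So (x - 10)² + (y + 5)² = 45.
Circle centered at (10, -5) with r² = 45.

(10, -5)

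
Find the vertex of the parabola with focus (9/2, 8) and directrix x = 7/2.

The vertex is the midpoint between the focus and the directrix along the axis of symmetry.
Axis is horizontal (directrix is vertical). Vertex x-coordinate = (9/2 + 7/2)/2 = 4; y-coordinate = 8.

(4, 8)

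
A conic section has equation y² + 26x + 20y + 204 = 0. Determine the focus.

(-21/2, -10)

Only y is squared. Complete the square in y: (y + 10)² = -26(x + 4).
Vertex (-4, -10); 4p = -26 so p = -13/2. Opens left.
Focus is p units from the vertex along the axis: (h + p, k).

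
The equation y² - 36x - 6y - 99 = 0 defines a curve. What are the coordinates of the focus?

(6, 3)

Only y is squared. Complete the square in y: (y - 3)² = 36(x + 3).
Vertex (-3, 3); 4p = 36 so p = 9. Opens right.
Focus is p units from the vertex along the axis: (h + p, k).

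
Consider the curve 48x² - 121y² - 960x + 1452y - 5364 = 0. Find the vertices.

Rearranging, 48(x² - 20x) -121(y² - 12y) = 5364.
Completing the square gives 48(x - 10)² -121(y - 6)² = 5364 + 4800 - 4356 = 5808.
Dividing both sides by 5808: (x - 10)²/121 - (y - 6)²/48 = 1
Hyperbola, center (10, 6), transverse axis horizontal; a² = 121, b² = 48.
a = 11. Vertices at (h ± a, k).

(-1, 6) and (21, 6)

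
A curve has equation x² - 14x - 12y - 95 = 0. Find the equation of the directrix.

Only x is squared. Complete the square in x: (x - 7)² = 12(y + 12).
Vertex (7, -12); 4p = 12 so p = 3. Opens up.
Directrix is the horizontal line y = k − p = -12 − (3) = -15.

y = -15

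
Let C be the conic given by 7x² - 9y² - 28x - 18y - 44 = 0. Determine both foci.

(-2, -1) and (6, -1)

Group the x- and y-terms: 7(x² - 4x) -9(y² + 2y) = 44
Complete the square in x and y: 7(x - 2)² -9(y + 1)² = 44 + 28 - 9 = 63
Divide through by 63 to get (x - 2)²/9 - (y + 1)²/7 = 1.
Hyperbola, center (2, -1), transverse axis horizontal; a² = 9, b² = 7.
c² = a² + b² = 9 + 7 = 16, so c = 4.
Foci lie on the horizontal axis through the center: (h ± c, k).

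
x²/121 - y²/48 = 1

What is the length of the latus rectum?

Center (0, 0). The positive term is the x-term, so the transverse axis is horizontal; a² = 121, b² = 48.
Latus rectum length = 2b²/a = 2·48/11 = 96/11.

96/11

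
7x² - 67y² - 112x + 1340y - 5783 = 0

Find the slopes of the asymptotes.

√469/67 and -√469/67

7(x² - 16x) -67(y² - 20y) = 5783
7(x - 8)² -67(y - 10)² = 5783 + 448 - 6700 = -469
Divide through by -469 to get (y - 10)²/7 - (x - 8)²/67 = 1.
Hyperbola, center (8, 10), transverse axis vertical; a² = 7, b² = 67.
For a vertical hyperbola the asymptotes have slope ±a/b.
Here that is ±√7/√67 = ±√469/67.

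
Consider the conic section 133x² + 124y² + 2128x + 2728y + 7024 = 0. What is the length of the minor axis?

133(x² + 16x) + 124(y² + 22y) = -7024
Complete the square: 133(x + 8)² + 124(y + 11)² = -7024 + 8512 + 15004 = 16492
Divide by 16492: (x + 8)²/124 + (y + 11)²/133 = 1
Ellipse, center (-8, -11), major axis vertical; a² = 133, b² = 124.
b² = 124 so b = 2√31; the minor axis has length 2b = 4√31.

4√31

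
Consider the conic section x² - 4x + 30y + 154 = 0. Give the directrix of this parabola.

Only x is squared. Complete the square in x: (x - 2)² = -30(y + 5).
Vertex (2, -5); 4p = -30 so p = -15/2. Opens down.
Directrix is the horizontal line y = k − p = -5 − (-15/2) = 5/2.

y = 5/2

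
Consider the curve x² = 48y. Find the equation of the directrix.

Vertex (0, 0); 4p = 48 so p = 12. Opens up.
Directrix is the horizontal line y = k − p = 0 − (12) = -12.

y = -12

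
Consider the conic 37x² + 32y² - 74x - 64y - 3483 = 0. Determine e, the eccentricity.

e = √185/37

37(x² - 2x) + 32(y² - 2y) = 3483
Complete the square in x and y: 37(x - 1)² + 32(y - 1)² = 3483 + 37 + 32 = 3552
Divide through by 3552 to get (x - 1)²/96 + (y - 1)²/111 = 1.
Ellipse, center (1, 1), major axis vertical; a² = 111, b² = 96.
c² = a² - b² = 15, so c = √15.
e = c/a = √15/√111 = √185/37.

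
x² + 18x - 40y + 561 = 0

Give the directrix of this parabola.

Only x is squared. Complete the square in x: (x + 9)² = 40(y - 12).
Vertex (-9, 12); 4p = 40 so p = 10. Opens up.
Directrix is the horizontal line y = k − p = 12 − (10) = 2.

y = 2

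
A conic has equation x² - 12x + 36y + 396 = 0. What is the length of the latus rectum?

36

Only x is squared. Complete the square in x: (x - 6)² = -36(y + 10).
Vertex (6, -10); 4p = -36 so p = -9. Opens down.
Latus rectum length = |4p| = 36.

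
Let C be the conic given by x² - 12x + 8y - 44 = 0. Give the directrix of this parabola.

Only x is squared. Complete the square in x: (x - 6)² = -8(y - 10).
Vertex (6, 10); 4p = -8 so p = -2. Opens down.
Directrix is the horizontal line y = k − p = 10 − (-2) = 12.

y = 12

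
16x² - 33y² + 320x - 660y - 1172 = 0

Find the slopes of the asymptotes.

Rearranging, 16(x² + 20x) -33(y² + 20y) = 1172.
Completing the square gives 16(x + 10)² -33(y + 10)² = 1172 + 1600 - 3300 = -528.
Dividing both sides by -528: (y + 10)²/16 - (x + 10)²/33 = 1
Hyperbola, center (-10, -10), transverse axis vertical; a² = 16, b² = 33.
For a vertical hyperbola the asymptotes have slope ±a/b.
Here that is ±4/√33 = ±4√33/33.

4√33/33 and -4√33/33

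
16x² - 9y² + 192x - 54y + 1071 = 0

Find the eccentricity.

e = 5/4

16(x² + 12x) -9(y² + 6y) = -1071
16(x + 6)² -9(y + 3)² = -1071 + 576 - 81 = -576
Dividing both sides by -576: (y + 3)²/64 - (x + 6)²/36 = 1
Hyperbola, center (-6, -3), transverse axis vertical; a² = 64, b² = 36.
c² = a² + b² = 100, so c = 10.
e = c/a = 10/8 = 5/4.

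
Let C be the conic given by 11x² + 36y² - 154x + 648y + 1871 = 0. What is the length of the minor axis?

11(x² - 14x) + 36(y² + 18y) = -1871
Completing the square gives 11(x - 7)² + 36(y + 9)² = -1871 + 539 + 2916 = 1584.
Dividing both sides by 1584: (x - 7)²/144 + (y + 9)²/44 = 1
Ellipse, center (7, -9), major axis horizontal; a² = 144, b² = 44.
b² = 44 so b = 2√11; the minor axis has length 2b = 4√11.

4√11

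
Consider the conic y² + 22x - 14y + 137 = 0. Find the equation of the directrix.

x = 3/2

Only y is squared. Complete the square in y: (y - 7)² = -22(x + 4).
Vertex (-4, 7); 4p = -22 so p = -11/2. Opens left.
Directrix is the vertical line x = h − p = -4 − (-11/2) = 3/2.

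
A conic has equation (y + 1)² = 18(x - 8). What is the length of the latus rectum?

Vertex (8, -1); 4p = 18 so p = 9/2. Opens right.
Latus rectum length = |4p| = 18.

18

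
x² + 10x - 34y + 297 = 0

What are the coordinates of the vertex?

Only x is squared. Complete the square in x: (x + 5)² = 34(y - 8).
Vertex (-5, 8); 4p = 34 so p = 17/2. Opens up.

(-5, 8)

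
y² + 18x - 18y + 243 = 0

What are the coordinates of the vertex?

Only y is squared. Complete the square in y: (y - 9)² = -18(x + 9).
Vertex (-9, 9); 4p = -18 so p = -9/2. Opens left.

(-9, 9)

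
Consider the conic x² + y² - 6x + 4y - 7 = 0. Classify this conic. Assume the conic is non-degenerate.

circle

No xy term. Coefficients of x² and y² are A = 1, C = 1.
A = C (same sign) ⇒ circle.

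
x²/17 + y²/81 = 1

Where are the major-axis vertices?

(0, -9) and (0, 9)

Center (0, 0). The larger denominator 81 sits under the y-term, so the major axis is vertical; a² = 81, b² = 17.
a = 9. Vertices at (h, k ± a).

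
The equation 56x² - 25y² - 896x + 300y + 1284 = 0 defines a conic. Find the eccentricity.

Group the x- and y-terms: 56(x² - 16x) -25(y² - 12y) = -1284
Complete the square in x and y: 56(x - 8)² -25(y - 6)² = -1284 + 3584 - 900 = 1400
Divide through by 1400 to get (x - 8)²/25 - (y - 6)²/56 = 1.
Hyperbola, center (8, 6), transverse axis horizontal; a² = 25, b² = 56.
c² = a² + b² = 81, so c = 9.
e = c/a = 9/5.

e = 9/5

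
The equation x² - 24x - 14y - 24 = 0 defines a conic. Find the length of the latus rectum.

14

Only x is squared. Complete the square in x: (x - 12)² = 14(y + 12).
Vertex (12, -12); 4p = 14 so p = 7/2. Opens up.
Latus rectum length = |4p| = 14.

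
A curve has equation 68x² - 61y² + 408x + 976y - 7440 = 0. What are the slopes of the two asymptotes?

2√1037/61 and -2√1037/61

Rearranging, 68(x² + 6x) -61(y² - 16y) = 7440.
Complete the square in x and y: 68(x + 3)² -61(y - 8)² = 7440 + 612 - 3904 = 4148
Divide by 4148: (x + 3)²/61 - (y - 8)²/68 = 1
Hyperbola, center (-3, 8), transverse axis horizontal; a² = 61, b² = 68.
For a horizontal hyperbola the asymptotes have slope ±b/a.
Here that is ±2√17/√61 = ±2√1037/61.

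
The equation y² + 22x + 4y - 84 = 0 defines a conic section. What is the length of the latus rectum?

22

Only y is squared. Complete the square in y: (y + 2)² = -22(x - 4).
Vertex (4, -2); 4p = -22 so p = -11/2. Opens left.
Latus rectum length = |4p| = 22.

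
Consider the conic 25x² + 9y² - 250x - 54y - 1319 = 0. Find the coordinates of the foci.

Rearranging, 25(x² - 10x) + 9(y² - 6y) = 1319.
Complete the square in x and y: 25(x - 5)² + 9(y - 3)² = 1319 + 625 + 81 = 2025
Divide by 2025: (x - 5)²/81 + (y - 3)²/225 = 1
Ellipse, center (5, 3), major axis vertical; a² = 225, b² = 81.
c² = a² - b² = 225 - 81 = 144, so c = 12.
Foci lie on the vertical axis through the center: (h, k ± c).

(5, -9) and (5, 15)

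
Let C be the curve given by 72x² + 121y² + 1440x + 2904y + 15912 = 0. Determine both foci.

Rearranging, 72(x² + 20x) + 121(y² + 24y) = -15912.
Complete the square: 72(x + 10)² + 121(y + 12)² = -15912 + 7200 + 17424 = 8712
Divide through by 8712 to get (x + 10)²/121 + (y + 12)²/72 = 1.
Ellipse, center (-10, -12), major axis horizontal; a² = 121, b² = 72.
c² = a² - b² = 121 - 72 = 49, so c = 7.
Foci lie on the horizontal axis through the center: (h ± c, k).

(-17, -12) and (-3, -12)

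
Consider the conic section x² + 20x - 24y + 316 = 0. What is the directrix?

Only x is squared. Complete the square in x: (x + 10)² = 24(y - 9).
Vertex (-10, 9); 4p = 24 so p = 6. Opens up.
Directrix is the horizontal line y = k − p = 9 − (6) = 3.

y = 3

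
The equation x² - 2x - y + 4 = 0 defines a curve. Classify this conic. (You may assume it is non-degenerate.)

parabola

No xy term. Coefficients of x² and y² are A = 1, C = 0.
Exactly one squared variable ⇒ parabola.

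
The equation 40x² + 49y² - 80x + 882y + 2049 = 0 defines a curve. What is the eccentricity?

e = 3/7

Group the x- and y-terms: 40(x² - 2x) + 49(y² + 18y) = -2049
Complete the square in x and y: 40(x - 1)² + 49(y + 9)² = -2049 + 40 + 3969 = 1960
Divide through by 1960 to get (x - 1)²/49 + (y + 9)²/40 = 1.
Ellipse, center (1, -9), major axis horizontal; a² = 49, b² = 40.
c² = a² - b² = 9, so c = 3.
e = c/a = 3/7.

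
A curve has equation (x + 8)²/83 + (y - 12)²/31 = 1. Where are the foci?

(-8 - 2√13, 12) and (-8 + 2√13, 12)

Center (-8, 12). The larger denominator 83 sits under the x-term, so the major axis is horizontal; a² = 83, b² = 31.
c² = a² - b² = 83 - 31 = 52, so c = 2√13.
Foci lie on the horizontal axis through the center: (h ± c, k).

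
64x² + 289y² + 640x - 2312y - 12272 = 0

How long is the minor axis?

Collect terms: 64(x² + 10x) + 289(y² - 8y) = 12272
Complete the square in x and y: 64(x + 5)² + 289(y - 4)² = 12272 + 1600 + 4624 = 18496
Divide by 18496: (x + 5)²/289 + (y - 4)²/64 = 1
Ellipse, center (-5, 4), major axis horizontal; a² = 289, b² = 64.
b² = 64 so b = 8; the minor axis has length 2b = 16.

16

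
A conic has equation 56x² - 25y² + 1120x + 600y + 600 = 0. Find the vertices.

56(x² + 20x) -25(y² - 24y) = -600
Complete the square: 56(x + 10)² -25(y - 12)² = -600 + 5600 - 3600 = 1400
Dividing both sides by 1400: (x + 10)²/25 - (y - 12)²/56 = 1
Hyperbola, center (-10, 12), transverse axis horizontal; a² = 25, b² = 56.
a = 5. Vertices at (h ± a, k).

(-15, 12) and (-5, 12)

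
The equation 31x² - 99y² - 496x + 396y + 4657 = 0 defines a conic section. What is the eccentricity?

Group the x- and y-terms: 31(x² - 16x) -99(y² - 4y) = -4657
31(x - 8)² -99(y - 2)² = -4657 + 1984 - 396 = -3069
Divide by -3069: (y - 2)²/31 - (x - 8)²/99 = 1
Hyperbola, center (8, 2), transverse axis vertical; a² = 31, b² = 99.
c² = a² + b² = 130, so c = √130.
e = c/a = √130/√31 = √4030/31.

e = √4030/31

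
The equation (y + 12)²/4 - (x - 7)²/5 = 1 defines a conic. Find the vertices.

Center (7, -12). The positive term is the y-term, so the transverse axis is vertical; a² = 4, b² = 5.
a = 2. Vertices at (h, k ± a).

(7, -14) and (7, -10)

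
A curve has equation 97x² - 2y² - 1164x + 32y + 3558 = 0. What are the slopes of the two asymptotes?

√194/2 and -√194/2

Group: 97(x² - 12x) -2(y² - 16y) = -3558
Completing the square gives 97(x - 6)² -2(y - 8)² = -3558 + 3492 - 128 = -194.
Dividing both sides by -194: (y - 8)²/97 - (x - 6)²/2 = 1
Hyperbola, center (6, 8), transverse axis vertical; a² = 97, b² = 2.
For a vertical hyperbola the asymptotes have slope ±a/b.
Here that is ±√97/√2 = ±√194/2.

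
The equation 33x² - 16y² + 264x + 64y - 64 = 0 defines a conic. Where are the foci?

(-11, 2) and (3, 2)

Collect terms: 33(x² + 8x) -16(y² - 4y) = 64
33(x + 4)² -16(y - 2)² = 64 + 528 - 64 = 528
Dividing both sides by 528: (x + 4)²/16 - (y - 2)²/33 = 1
Hyperbola, center (-4, 2), transverse axis horizontal; a² = 16, b² = 33.
c² = a² + b² = 16 + 33 = 49, so c = 7.
Foci lie on the horizontal axis through the center: (h ± c, k).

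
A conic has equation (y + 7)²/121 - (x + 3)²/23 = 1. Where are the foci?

Center (-3, -7). The positive term is the y-term, so the transverse axis is vertical; a² = 121, b² = 23.
c² = a² + b² = 121 + 23 = 144, so c = 12.
Foci lie on the vertical axis through the center: (h, k ± c).

(-3, -19) and (-3, 5)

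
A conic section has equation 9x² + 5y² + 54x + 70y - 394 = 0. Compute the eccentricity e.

e = 2/3

Rearranging, 9(x² + 6x) + 5(y² + 14y) = 394.
Complete the square in x and y: 9(x + 3)² + 5(y + 7)² = 394 + 81 + 245 = 720
Divide by 720: (x + 3)²/80 + (y + 7)²/144 = 1
Ellipse, center (-3, -7), major axis vertical; a² = 144, b² = 80.
c² = a² - b² = 64, so c = 8.
e = c/a = 8/12 = 2/3.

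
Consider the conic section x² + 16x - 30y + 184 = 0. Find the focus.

(-8, 23/2)

Only x is squared. Complete the square in x: (x + 8)² = 30(y - 4).
Vertex (-8, 4); 4p = 30 so p = 15/2. Opens up.
Focus is p units from the vertex along the axis: (h, k + p).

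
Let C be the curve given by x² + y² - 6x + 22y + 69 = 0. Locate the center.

Group: (x² - 6x) + (y² + 22y) = -69
Complete the square: (x - 3)² + (y + 11)² = -69 + 9 + 121 = 61
So (x - 3)² + (y + 11)² = 61.
Circle centered at (3, -11) with r² = 61.

(3, -11)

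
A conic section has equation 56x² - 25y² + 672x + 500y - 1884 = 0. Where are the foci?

(-15, 10) and (3, 10)

Group the x- and y-terms: 56(x² + 12x) -25(y² - 20y) = 1884
56(x + 6)² -25(y - 10)² = 1884 + 2016 - 2500 = 1400
Divide by 1400: (x + 6)²/25 - (y - 10)²/56 = 1
Hyperbola, center (-6, 10), transverse axis horizontal; a² = 25, b² = 56.
c² = a² + b² = 25 + 56 = 81, so c = 9.
Foci lie on the horizontal axis through the center: (h ± c, k).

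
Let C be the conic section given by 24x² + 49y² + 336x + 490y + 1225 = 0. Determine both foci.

Collect terms: 24(x² + 14x) + 49(y² + 10y) = -1225
24(x + 7)² + 49(y + 5)² = -1225 + 1176 + 1225 = 1176
Divide through by 1176 to get (x + 7)²/49 + (y + 5)²/24 = 1.
Ellipse, center (-7, -5), major axis horizontal; a² = 49, b² = 24.
c² = a² - b² = 49 - 24 = 25, so c = 5.
Foci lie on the horizontal axis through the center: (h ± c, k).

(-12, -5) and (-2, -5)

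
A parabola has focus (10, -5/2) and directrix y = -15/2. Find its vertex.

(10, -5)

The vertex is the midpoint between the focus and the directrix along the axis of symmetry.
Axis is vertical (directrix is horizontal). Vertex y-coordinate = (-5/2 + (-15/2))/2 = -5; x-coordinate = 10.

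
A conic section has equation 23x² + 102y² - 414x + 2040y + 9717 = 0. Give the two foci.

(9 - √79, -10) and (9 + √79, -10)

Rearranging, 23(x² - 18x) + 102(y² + 20y) = -9717.
23(x - 9)² + 102(y + 10)² = -9717 + 1863 + 10200 = 2346
Dividing both sides by 2346: (x - 9)²/102 + (y + 10)²/23 = 1
Ellipse, center (9, -10), major axis horizontal; a² = 102, b² = 23.
c² = a² - b² = 102 - 23 = 79, so c = √79.
Foci lie on the horizontal axis through the center: (h ± c, k).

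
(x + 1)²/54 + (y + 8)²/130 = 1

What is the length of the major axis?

Center (-1, -8). The larger denominator 130 sits under the y-term, so the major axis is vertical; a² = 130, b² = 54.
a² = 130 so a = √130; the major axis has length 2a = 2√130.

2√130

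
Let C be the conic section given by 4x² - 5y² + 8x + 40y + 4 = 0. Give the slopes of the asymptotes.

2√5/5 and -2√5/5

Group: 4(x² + 2x) -5(y² - 8y) = -4
Completing the square gives 4(x + 1)² -5(y - 4)² = -4 + 4 - 80 = -80.
Divide through by -80 to get (y - 4)²/16 - (x + 1)²/20 = 1.
Hyperbola, center (-1, 4), transverse axis vertical; a² = 16, b² = 20.
For a vertical hyperbola the asymptotes have slope ±a/b.
Here that is ±4/2√5 = ±2√5/5.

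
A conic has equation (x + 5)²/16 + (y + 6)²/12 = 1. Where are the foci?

Center (-5, -6). The larger denominator 16 sits under the x-term, so the major axis is horizontal; a² = 16, b² = 12.
c² = a² - b² = 16 - 12 = 4, so c = 2.
Foci lie on the horizontal axis through the center: (h ± c, k).

(-7, -6) and (-3, -6)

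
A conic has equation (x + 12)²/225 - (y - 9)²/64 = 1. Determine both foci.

(-29, 9) and (5, 9)

Center (-12, 9). The positive term is the x-term, so the transverse axis is horizontal; a² = 225, b² = 64.
c² = a² + b² = 225 + 64 = 289, so c = 17.
Foci lie on the horizontal axis through the center: (h ± c, k).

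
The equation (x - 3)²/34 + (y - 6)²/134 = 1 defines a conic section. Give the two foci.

(3, -4) and (3, 16)

Center (3, 6). The larger denominator 134 sits under the y-term, so the major axis is vertical; a² = 134, b² = 34.
c² = a² - b² = 134 - 34 = 100, so c = 10.
Foci lie on the vertical axis through the center: (h, k ± c).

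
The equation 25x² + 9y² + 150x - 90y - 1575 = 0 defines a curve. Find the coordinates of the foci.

Group the x- and y-terms: 25(x² + 6x) + 9(y² - 10y) = 1575
Completing the square gives 25(x + 3)² + 9(y - 5)² = 1575 + 225 + 225 = 2025.
Divide through by 2025 to get (x + 3)²/81 + (y - 5)²/225 = 1.
Ellipse, center (-3, 5), major axis vertical; a² = 225, b² = 81.
c² = a² - b² = 225 - 81 = 144, so c = 12.
Foci lie on the vertical axis through the center: (h, k ± c).

(-3, -7) and (-3, 17)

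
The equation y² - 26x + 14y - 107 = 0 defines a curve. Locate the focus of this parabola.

(1/2, -7)

Only y is squared. Complete the square in y: (y + 7)² = 26(x + 6).
Vertex (-6, -7); 4p = 26 so p = 13/2. Opens right.
Focus is p units from the vertex along the axis: (h + p, k).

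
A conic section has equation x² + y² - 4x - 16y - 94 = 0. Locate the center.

(2, 8)

Collect terms: (x² - 4x) + (y² - 16y) = 94
Complete the square: (x - 2)² + (y - 8)² = 94 + 4 + 64 = 162
So (x - 2)² + (y - 8)² = 162.
Circle centered at (2, 8) with r² = 162.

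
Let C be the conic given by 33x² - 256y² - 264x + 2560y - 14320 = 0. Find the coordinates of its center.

Group the x- and y-terms: 33(x² - 8x) -256(y² - 10y) = 14320
33(x - 4)² -256(y - 5)² = 14320 + 528 - 6400 = 8448
Divide by 8448: (x - 4)²/256 - (y - 5)²/33 = 1
Hyperbola with center (4, 5).

(4, 5)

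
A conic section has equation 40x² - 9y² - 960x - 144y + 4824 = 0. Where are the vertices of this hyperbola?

(9, -8) and (15, -8)

Group: 40(x² - 24x) -9(y² + 16y) = -4824
Complete the square in x and y: 40(x - 12)² -9(y + 8)² = -4824 + 5760 - 576 = 360
Divide through by 360 to get (x - 12)²/9 - (y + 8)²/40 = 1.
Hyperbola, center (12, -8), transverse axis horizontal; a² = 9, b² = 40.
a = 3. Vertices at (h ± a, k).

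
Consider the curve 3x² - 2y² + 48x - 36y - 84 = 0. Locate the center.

Collect terms: 3(x² + 16x) -2(y² + 18y) = 84
3(x + 8)² -2(y + 9)² = 84 + 192 - 162 = 114
Dividing both sides by 114: (x + 8)²/38 - (y + 9)²/57 = 1
Hyperbola with center (-8, -9).

(-8, -9)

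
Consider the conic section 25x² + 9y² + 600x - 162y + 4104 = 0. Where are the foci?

(-12, 5) and (-12, 13)

Rearranging, 25(x² + 24x) + 9(y² - 18y) = -4104.
Complete the square: 25(x + 12)² + 9(y - 9)² = -4104 + 3600 + 729 = 225
Divide by 225: (x + 12)²/9 + (y - 9)²/25 = 1
Ellipse, center (-12, 9), major axis vertical; a² = 25, b² = 9.
c² = a² - b² = 25 - 9 = 16, so c = 4.
Foci lie on the vertical axis through the center: (h, k ± c).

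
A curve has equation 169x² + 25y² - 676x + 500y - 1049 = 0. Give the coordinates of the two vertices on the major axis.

(2, -23) and (2, 3)

169(x² - 4x) + 25(y² + 20y) = 1049
Complete the square: 169(x - 2)² + 25(y + 10)² = 1049 + 676 + 2500 = 4225
Dividing both sides by 4225: (x - 2)²/25 + (y + 10)²/169 = 1
Ellipse, center (2, -10), major axis vertical; a² = 169, b² = 25.
a = 13. Vertices at (h, k ± a).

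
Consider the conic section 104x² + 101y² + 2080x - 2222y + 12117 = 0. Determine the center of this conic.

(-10, 11)

Rearranging, 104(x² + 20x) + 101(y² - 22y) = -12117.
Complete the square in x and y: 104(x + 10)² + 101(y - 11)² = -12117 + 10400 + 12221 = 10504
Divide by 10504: (x + 10)²/101 + (y - 11)²/104 = 1
Ellipse with center (-10, 11).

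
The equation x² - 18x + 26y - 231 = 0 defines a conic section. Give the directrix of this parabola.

y = 37/2

Only x is squared. Complete the square in x: (x - 9)² = -26(y - 12).
Vertex (9, 12); 4p = -26 so p = -13/2. Opens down.
Directrix is the horizontal line y = k − p = 12 − (-13/2) = 37/2.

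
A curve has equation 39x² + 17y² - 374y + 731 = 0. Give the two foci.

(0, 11 - 2√11) and (0, 11 + 2√11)

Rearranging, 39x² + 17(y² - 22y) = -731.
Complete the square: 39x² + 17(y - 11)² = -731 + 0 + 2057 = 1326
Divide through by 1326 to get x²/34 + (y - 11)²/78 = 1.
Ellipse, center (0, 11), major axis vertical; a² = 78, b² = 34.
c² = a² - b² = 78 - 34 = 44, so c = 2√11.
Foci lie on the vertical axis through the center: (h, k ± c).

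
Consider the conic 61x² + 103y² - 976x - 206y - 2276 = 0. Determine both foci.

Rearranging, 61(x² - 16x) + 103(y² - 2y) = 2276.
Completing the square gives 61(x - 8)² + 103(y - 1)² = 2276 + 3904 + 103 = 6283.
Divide through by 6283 to get (x - 8)²/103 + (y - 1)²/61 = 1.
Ellipse, center (8, 1), major axis horizontal; a² = 103, b² = 61.
c² = a² - b² = 103 - 61 = 42, so c = √42.
Foci lie on the horizontal axis through the center: (h ± c, k).

(8 - √42, 1) and (8 + √42, 1)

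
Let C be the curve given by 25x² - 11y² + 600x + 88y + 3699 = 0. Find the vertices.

(-12, -1) and (-12, 9)

Collect terms: 25(x² + 24x) -11(y² - 8y) = -3699
Complete the square: 25(x + 12)² -11(y - 4)² = -3699 + 3600 - 176 = -275
Divide by -275: (y - 4)²/25 - (x + 12)²/11 = 1
Hyperbola, center (-12, 4), transverse axis vertical; a² = 25, b² = 11.
a = 5. Vertices at (h, k ± a).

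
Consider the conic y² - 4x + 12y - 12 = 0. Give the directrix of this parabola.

x = -13

Only y is squared. Complete the square in y: (y + 6)² = 4(x + 12).
Vertex (-12, -6); 4p = 4 so p = 1. Opens right.
Directrix is the vertical line x = h − p = -12 − (1) = -13.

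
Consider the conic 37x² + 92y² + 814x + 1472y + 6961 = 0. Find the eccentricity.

Group: 37(x² + 22x) + 92(y² + 16y) = -6961
37(x + 11)² + 92(y + 8)² = -6961 + 4477 + 5888 = 3404
Divide through by 3404 to get (x + 11)²/92 + (y + 8)²/37 = 1.
Ellipse, center (-11, -8), major axis horizontal; a² = 92, b² = 37.
c² = a² - b² = 55, so c = √55.
e = c/a = √55/2√23 = √1265/46.

e = √1265/46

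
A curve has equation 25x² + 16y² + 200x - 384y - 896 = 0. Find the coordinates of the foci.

(-4, 3) and (-4, 21)

Group: 25(x² + 8x) + 16(y² - 24y) = 896
Completing the square gives 25(x + 4)² + 16(y - 12)² = 896 + 400 + 2304 = 3600.
Divide by 3600: (x + 4)²/144 + (y - 12)²/225 = 1
Ellipse, center (-4, 12), major axis vertical; a² = 225, b² = 144.
c² = a² - b² = 225 - 144 = 81, so c = 9.
Foci lie on the vertical axis through the center: (h, k ± c).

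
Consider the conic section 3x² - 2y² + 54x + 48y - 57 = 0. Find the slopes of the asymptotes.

Group the x- and y-terms: 3(x² + 18x) -2(y² - 24y) = 57
3(x + 9)² -2(y - 12)² = 57 + 243 - 288 = 12
Divide through by 12 to get (x + 9)²/4 - (y - 12)²/6 = 1.
Hyperbola, center (-9, 12), transverse axis horizontal; a² = 4, b² = 6.
For a horizontal hyperbola the asymptotes have slope ±b/a.
Here that is ±√6/2.

√6/2 and -√6/2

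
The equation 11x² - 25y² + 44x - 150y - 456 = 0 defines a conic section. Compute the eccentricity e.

11(x² + 4x) -25(y² + 6y) = 456
Complete the square: 11(x + 2)² -25(y + 3)² = 456 + 44 - 225 = 275
Divide through by 275 to get (x + 2)²/25 - (y + 3)²/11 = 1.
Hyperbola, center (-2, -3), transverse axis horizontal; a² = 25, b² = 11.
c² = a² + b² = 36, so c = 6.
e = c/a = 6/5.

e = 6/5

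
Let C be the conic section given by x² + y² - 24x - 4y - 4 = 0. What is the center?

(12, 2)

Collect terms: (x² - 24x) + (y² - 4y) = 4
(x - 12)² + (y - 2)² = 4 + 144 + 4 = 152
So (x - 12)² + (y - 2)² = 152.
Circle centered at (12, 2) with r² = 152.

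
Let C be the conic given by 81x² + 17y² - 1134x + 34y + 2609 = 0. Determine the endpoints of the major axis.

Collect terms: 81(x² - 14x) + 17(y² + 2y) = -2609
Complete the square: 81(x - 7)² + 17(y + 1)² = -2609 + 3969 + 17 = 1377
Divide through by 1377 to get (x - 7)²/17 + (y + 1)²/81 = 1.
Ellipse, center (7, -1), major axis vertical; a² = 81, b² = 17.
a = 9. Vertices at (h, k ± a).

(7, -10) and (7, 8)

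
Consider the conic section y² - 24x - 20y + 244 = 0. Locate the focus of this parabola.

(12, 10)

Only y is squared. Complete the square in y: (y - 10)² = 24(x - 6).
Vertex (6, 10); 4p = 24 so p = 6. Opens right.
Focus is p units from the vertex along the axis: (h + p, k).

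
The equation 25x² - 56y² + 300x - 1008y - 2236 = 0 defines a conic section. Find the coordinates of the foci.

Group: 25(x² + 12x) -56(y² + 18y) = 2236
Complete the square: 25(x + 6)² -56(y + 9)² = 2236 + 900 - 4536 = -1400
Divide by -1400: (y + 9)²/25 - (x + 6)²/56 = 1
Hyperbola, center (-6, -9), transverse axis vertical; a² = 25, b² = 56.
c² = a² + b² = 25 + 56 = 81, so c = 9.
Foci lie on the vertical axis through the center: (h, k ± c).

(-6, -18) and (-6, 0)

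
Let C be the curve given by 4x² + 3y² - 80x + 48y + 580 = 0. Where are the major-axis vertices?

(10, -10) and (10, -6)

Collect terms: 4(x² - 20x) + 3(y² + 16y) = -580
Complete the square: 4(x - 10)² + 3(y + 8)² = -580 + 400 + 192 = 12
Divide by 12: (x - 10)²/3 + (y + 8)²/4 = 1
Ellipse, center (10, -8), major axis vertical; a² = 4, b² = 3.
a = 2. Vertices at (h, k ± a).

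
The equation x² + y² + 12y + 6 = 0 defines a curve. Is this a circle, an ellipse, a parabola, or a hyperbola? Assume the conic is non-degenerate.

No xy term. Coefficients of x² and y² are A = 1, C = 1.
A = C (same sign) ⇒ circle.

circle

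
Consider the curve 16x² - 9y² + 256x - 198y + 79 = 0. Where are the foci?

16(x² + 16x) -9(y² + 22y) = -79
Complete the square: 16(x + 8)² -9(y + 11)² = -79 + 1024 - 1089 = -144
Divide through by -144 to get (y + 11)²/16 - (x + 8)²/9 = 1.
Hyperbola, center (-8, -11), transverse axis vertical; a² = 16, b² = 9.
c² = a² + b² = 16 + 9 = 25, so c = 5.
Foci lie on the vertical axis through the center: (h, k ± c).

(-8, -16) and (-8, -6)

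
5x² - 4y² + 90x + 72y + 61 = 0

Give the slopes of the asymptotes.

Group the x- and y-terms: 5(x² + 18x) -4(y² - 18y) = -61
Completing the square gives 5(x + 9)² -4(y - 9)² = -61 + 405 - 324 = 20.
Divide through by 20 to get (x + 9)²/4 - (y - 9)²/5 = 1.
Hyperbola, center (-9, 9), transverse axis horizontal; a² = 4, b² = 5.
For a horizontal hyperbola the asymptotes have slope ±b/a.
Here that is ±√5/2.

√5/2 and -√5/2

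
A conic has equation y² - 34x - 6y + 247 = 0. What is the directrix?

Only y is squared. Complete the square in y: (y - 3)² = 34(x - 7).
Vertex (7, 3); 4p = 34 so p = 17/2. Opens right.
Directrix is the vertical line x = h − p = 7 − (17/2) = -3/2.

x = -3/2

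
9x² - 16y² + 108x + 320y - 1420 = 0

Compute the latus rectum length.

Group: 9(x² + 12x) -16(y² - 20y) = 1420
9(x + 6)² -16(y - 10)² = 1420 + 324 - 1600 = 144
Divide by 144: (x + 6)²/16 - (y - 10)²/9 = 1
Hyperbola, center (-6, 10), transverse axis horizontal; a² = 16, b² = 9.
Latus rectum length = 2b²/a = 2·9/4 = 9/2.

9/2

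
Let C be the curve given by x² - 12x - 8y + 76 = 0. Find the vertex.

(6, 5)

Only x is squared. Complete the square in x: (x - 6)² = 8(y - 5).
Vertex (6, 5); 4p = 8 so p = 2. Opens up.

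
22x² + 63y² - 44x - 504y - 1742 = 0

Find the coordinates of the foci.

Collect terms: 22(x² - 2x) + 63(y² - 8y) = 1742
Complete the square in x and y: 22(x - 1)² + 63(y - 4)² = 1742 + 22 + 1008 = 2772
Divide by 2772: (x - 1)²/126 + (y - 4)²/44 = 1
Ellipse, center (1, 4), major axis horizontal; a² = 126, b² = 44.
c² = a² - b² = 126 - 44 = 82, so c = √82.
Foci lie on the horizontal axis through the center: (h ± c, k).

(1 - √82, 4) and (1 + √82, 4)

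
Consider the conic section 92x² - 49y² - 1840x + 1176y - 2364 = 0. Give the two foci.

92(x² - 20x) -49(y² - 24y) = 2364
Completing the square gives 92(x - 10)² -49(y - 12)² = 2364 + 9200 - 7056 = 4508.
Dividing both sides by 4508: (x - 10)²/49 - (y - 12)²/92 = 1
Hyperbola, center (10, 12), transverse axis horizontal; a² = 49, b² = 92.
c² = a² + b² = 49 + 92 = 141, so c = √141.
Foci lie on the horizontal axis through the center: (h ± c, k).

(10 - √141, 12) and (10 + √141, 12)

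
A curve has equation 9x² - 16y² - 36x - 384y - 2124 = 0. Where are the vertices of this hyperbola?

Group the x- and y-terms: 9(x² - 4x) -16(y² + 24y) = 2124
Complete the square in x and y: 9(x - 2)² -16(y + 12)² = 2124 + 36 - 2304 = -144
Divide through by -144 to get (y + 12)²/9 - (x - 2)²/16 = 1.
Hyperbola, center (2, -12), transverse axis vertical; a² = 9, b² = 16.
a = 3. Vertices at (h, k ± a).

(2, -15) and (2, -9)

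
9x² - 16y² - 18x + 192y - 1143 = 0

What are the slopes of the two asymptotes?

Group the x- and y-terms: 9(x² - 2x) -16(y² - 12y) = 1143
Complete the square in x and y: 9(x - 1)² -16(y - 6)² = 1143 + 9 - 576 = 576
Dividing both sides by 576: (x - 1)²/64 - (y - 6)²/36 = 1
Hyperbola, center (1, 6), transverse axis horizontal; a² = 64, b² = 36.
For a horizontal hyperbola the asymptotes have slope ±b/a.
Here that is ±6/8 = ±3/4.

3/4 and -3/4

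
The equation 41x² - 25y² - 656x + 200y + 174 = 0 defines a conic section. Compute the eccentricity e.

e = √66/5

Rearranging, 41(x² - 16x) -25(y² - 8y) = -174.
Complete the square in x and y: 41(x - 8)² -25(y - 4)² = -174 + 2624 - 400 = 2050
Divide through by 2050 to get (x - 8)²/50 - (y - 4)²/82 = 1.
Hyperbola, center (8, 4), transverse axis horizontal; a² = 50, b² = 82.
c² = a² + b² = 132, so c = 2√33.
e = c/a = 2√33/5√2 = √66/5.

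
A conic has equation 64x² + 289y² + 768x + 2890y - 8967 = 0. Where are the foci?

Group the x- and y-terms: 64(x² + 12x) + 289(y² + 10y) = 8967
Complete the square in x and y: 64(x + 6)² + 289(y + 5)² = 8967 + 2304 + 7225 = 18496
Divide through by 18496 to get (x + 6)²/289 + (y + 5)²/64 = 1.
Ellipse, center (-6, -5), major axis horizontal; a² = 289, b² = 64.
c² = a² - b² = 289 - 64 = 225, so c = 15.
Foci lie on the horizontal axis through the center: (h ± c, k).

(-21, -5) and (9, -5)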